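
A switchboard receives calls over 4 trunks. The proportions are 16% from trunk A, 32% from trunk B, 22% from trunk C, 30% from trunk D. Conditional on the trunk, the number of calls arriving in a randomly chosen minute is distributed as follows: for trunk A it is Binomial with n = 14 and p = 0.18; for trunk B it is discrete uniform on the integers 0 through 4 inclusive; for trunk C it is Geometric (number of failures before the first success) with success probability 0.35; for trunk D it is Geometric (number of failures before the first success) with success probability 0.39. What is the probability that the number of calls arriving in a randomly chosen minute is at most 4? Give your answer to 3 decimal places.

Conditional on each trunk, P(X ≤ 4): A: 0.909304; B: 1; C: 0.883971; D: 0.91554.
By total probability, P(X ≤ 4) = 0.16·0.909304 + 0.32·1 + 0.22·0.883971 + 0.3·0.91554 = 0.934624.

0.935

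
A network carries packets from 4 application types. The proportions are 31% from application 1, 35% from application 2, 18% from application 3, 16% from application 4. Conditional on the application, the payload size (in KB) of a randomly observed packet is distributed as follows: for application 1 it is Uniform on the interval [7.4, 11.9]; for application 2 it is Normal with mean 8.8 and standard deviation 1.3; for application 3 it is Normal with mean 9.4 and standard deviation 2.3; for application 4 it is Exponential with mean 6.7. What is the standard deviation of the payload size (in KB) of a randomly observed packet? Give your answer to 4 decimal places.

Per component, 1: μ=9.65, E[X²]=94.81; 2: μ=8.8, E[X²]=79.13; 3: μ=9.4, E[X²]=93.65; 4: μ=6.7, E[X²]=89.78.
E[X] = 0.31·9.65 + 0.35·8.8 + 0.18·9.4 + 0.16·6.7 = 8.8355.
E[X²] = 0.31·94.81 + 0.35·79.13 + 0.18·93.65 + 0.16·89.78 = 88.3084.
Var(X) = E[X²] − (E[X])² = 88.3084 − 78.0661 = 10.2423.
SD(X) = √10.2423 = 3.20037.

3.2004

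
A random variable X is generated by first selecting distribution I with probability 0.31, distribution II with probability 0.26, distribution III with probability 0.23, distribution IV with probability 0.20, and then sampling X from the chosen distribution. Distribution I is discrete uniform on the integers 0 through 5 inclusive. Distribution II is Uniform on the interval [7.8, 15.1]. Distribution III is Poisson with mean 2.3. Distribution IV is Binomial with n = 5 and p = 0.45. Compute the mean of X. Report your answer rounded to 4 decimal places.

4.7310

Component means — I: 2.5; II: 11.45; III: 2.3; IV: 2.25.
E[X] = 0.31·2.5 + 0.26·11.45 + 0.23·2.3 + 0.2·2.25 = 4.731.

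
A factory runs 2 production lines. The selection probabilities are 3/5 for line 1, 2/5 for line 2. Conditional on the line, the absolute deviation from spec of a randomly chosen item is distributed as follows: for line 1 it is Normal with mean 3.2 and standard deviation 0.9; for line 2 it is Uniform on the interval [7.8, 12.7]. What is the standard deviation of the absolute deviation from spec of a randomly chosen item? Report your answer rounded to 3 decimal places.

Per component, 1: μ=3.2, E[X²]=11.05; 2: μ=10.25, E[X²]=107.063.
E[X] = 0.6·3.2 + 0.4·10.25 = 6.02.
E[X²] = 0.6·11.05 + 0.4·107.063 = 49.4553.
Var(X) = E[X²] − (E[X])² = 49.4553 − 36.2404 = 13.2149.
SD(X) = √13.2149 = 3.63523.

3.635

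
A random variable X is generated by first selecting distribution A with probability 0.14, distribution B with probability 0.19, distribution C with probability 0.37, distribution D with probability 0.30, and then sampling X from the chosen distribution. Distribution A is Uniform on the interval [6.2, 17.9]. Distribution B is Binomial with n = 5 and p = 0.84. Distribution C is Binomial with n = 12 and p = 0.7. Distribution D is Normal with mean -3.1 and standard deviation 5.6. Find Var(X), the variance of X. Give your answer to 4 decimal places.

Per component, A: μ=12.05, E[X²]=156.61; B: μ=4.2, E[X²]=18.312; C: μ=8.4, E[X²]=73.08; D: μ=-3.1, E[X²]=40.97.
E[X] = 0.14·12.05 + 0.19·4.2 + 0.37·8.4 + 0.3·-3.1 = 4.663.
E[X²] = 0.14·156.61 + 0.19·18.312 + 0.37·73.08 + 0.3·40.97 = 64.7353.
Var(X) = E[X²] − (E[X])² = 64.7353 − 21.7436 = 42.9917.

42.9917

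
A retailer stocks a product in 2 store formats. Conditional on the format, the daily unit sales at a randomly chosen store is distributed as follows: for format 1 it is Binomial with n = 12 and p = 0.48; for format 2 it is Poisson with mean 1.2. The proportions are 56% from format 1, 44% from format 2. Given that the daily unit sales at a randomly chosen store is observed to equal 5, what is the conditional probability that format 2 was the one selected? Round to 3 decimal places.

0.023

Likelihoods P(X=5 | ·): 1: 0.20747; 2: 0.00624556.
Posterior ∝ prior × likelihood. Numerator for 2: 0.44·0.00624556 = 0.00274805.
Normalizing constant: 0.56·0.20747 + 0.44·0.00624556 = 0.118931.
P(2 | observation) = 0.00274805 / 0.118931 = 0.0231062.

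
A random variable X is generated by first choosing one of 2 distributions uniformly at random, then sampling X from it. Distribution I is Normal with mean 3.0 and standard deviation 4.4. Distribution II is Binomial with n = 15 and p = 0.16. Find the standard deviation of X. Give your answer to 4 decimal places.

Per component, I: μ=3, E[X²]=28.36; II: μ=2.4, E[X²]=7.776.
E[X] = 0.5·3 + 0.5·2.4 = 2.7.
E[X²] = 0.5·28.36 + 0.5·7.776 = 18.068.
Var(X) = E[X²] − (E[X])² = 18.068 − 7.29 = 10.778.
SD(X) = √10.778 = 3.28299.

3.2830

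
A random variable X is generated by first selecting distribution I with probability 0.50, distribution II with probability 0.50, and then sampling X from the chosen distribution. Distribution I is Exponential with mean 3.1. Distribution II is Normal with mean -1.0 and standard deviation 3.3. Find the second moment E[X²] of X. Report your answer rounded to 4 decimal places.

For each component E[X²] = Var + (mean)², giving I: 19.22; II: 11.89.
Overall E[X²] = 0.5·19.22 + 0.5·11.89 = 15.555.

15.5550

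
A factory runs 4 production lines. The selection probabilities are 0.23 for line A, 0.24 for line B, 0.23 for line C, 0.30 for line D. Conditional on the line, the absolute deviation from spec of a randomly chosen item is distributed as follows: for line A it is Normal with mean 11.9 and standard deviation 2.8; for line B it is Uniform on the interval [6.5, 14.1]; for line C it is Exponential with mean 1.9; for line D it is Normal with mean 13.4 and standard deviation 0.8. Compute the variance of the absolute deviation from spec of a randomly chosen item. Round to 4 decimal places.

Per component, A: μ=11.9, E[X²]=149.45; B: μ=10.3, E[X²]=110.903; C: μ=1.9, E[X²]=7.22; D: μ=13.4, E[X²]=180.2.
E[X] = 0.23·11.9 + 0.24·10.3 + 0.23·1.9 + 0.3·13.4 = 9.666.
E[X²] = 0.23·149.45 + 0.24·110.903 + 0.23·7.22 + 0.3·180.2 = 116.711.
Var(X) = E[X²] − (E[X])² = 116.711 − 93.4316 = 23.2793.

23.2793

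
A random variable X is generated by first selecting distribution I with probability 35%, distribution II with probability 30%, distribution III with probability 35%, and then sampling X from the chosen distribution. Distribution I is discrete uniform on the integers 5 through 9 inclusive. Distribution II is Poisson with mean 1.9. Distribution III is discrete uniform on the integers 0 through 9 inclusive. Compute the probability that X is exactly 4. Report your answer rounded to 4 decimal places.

0.0594

Conditional on each component, P(X = 4): I: 0; II: 0.0812164; III: 0.1.
By total probability, P(X = 4) = 0.35·0 + 0.3·0.0812164 + 0.35·0.1 = 0.0593649.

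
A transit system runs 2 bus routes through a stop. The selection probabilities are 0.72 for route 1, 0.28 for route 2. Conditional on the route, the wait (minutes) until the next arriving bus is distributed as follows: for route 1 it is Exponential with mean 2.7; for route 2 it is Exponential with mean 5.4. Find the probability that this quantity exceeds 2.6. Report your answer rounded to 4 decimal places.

Conditional on each route, P(X > 2.6): 1: 0.38176; 2: 0.617867.
By total probability, P(X > 2.6) = 0.72·0.38176 + 0.28·0.617867 = 0.44787.

0.4479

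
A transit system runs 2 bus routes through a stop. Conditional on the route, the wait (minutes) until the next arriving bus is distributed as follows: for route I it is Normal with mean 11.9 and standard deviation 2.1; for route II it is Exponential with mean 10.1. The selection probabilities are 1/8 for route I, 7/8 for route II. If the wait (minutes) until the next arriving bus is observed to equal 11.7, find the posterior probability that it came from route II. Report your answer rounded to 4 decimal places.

Likelihoods f(11.7 | ·): I: 0.189113; II: 0.0310874.
Posterior ∝ prior × likelihood. Numerator for II: 0.875·0.0310874 = 0.0272015.
Normalizing constant: 0.125·0.189113 + 0.875·0.0310874 = 0.0508406.
P(II | observation) = 0.0272015 / 0.0508406 = 0.535035.

0.5350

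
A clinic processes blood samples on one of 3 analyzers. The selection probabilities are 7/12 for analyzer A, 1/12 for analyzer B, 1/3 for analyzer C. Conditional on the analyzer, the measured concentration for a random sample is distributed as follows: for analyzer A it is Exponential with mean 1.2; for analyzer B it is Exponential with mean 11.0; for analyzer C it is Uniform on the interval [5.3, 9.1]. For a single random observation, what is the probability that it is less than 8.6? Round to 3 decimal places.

Conditional on each analyzer, P(X < 8.6): A: 0.999228; B: 0.542427; C: 0.868421.
By total probability, P(X < 8.6) = 0.583333·0.999228 + 0.0833333·0.542427 + 0.333333·0.868421 = 0.917559.

0.918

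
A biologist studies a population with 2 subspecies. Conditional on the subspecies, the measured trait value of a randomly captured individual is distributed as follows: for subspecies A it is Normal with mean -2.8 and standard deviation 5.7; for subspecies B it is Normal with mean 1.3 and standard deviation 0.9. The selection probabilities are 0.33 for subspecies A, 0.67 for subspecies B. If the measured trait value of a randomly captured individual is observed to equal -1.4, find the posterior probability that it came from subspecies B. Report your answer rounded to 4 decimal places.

Likelihoods f(-1.4 | ·): A: 0.0679103; B: 0.00492428.
Posterior ∝ prior × likelihood. Numerator for B: 0.67·0.00492428 = 0.00329926.
Normalizing constant: 0.33·0.0679103 + 0.67·0.00492428 = 0.0257097.
P(B | observation) = 0.00329926 / 0.0257097 = 0.128328.

0.1283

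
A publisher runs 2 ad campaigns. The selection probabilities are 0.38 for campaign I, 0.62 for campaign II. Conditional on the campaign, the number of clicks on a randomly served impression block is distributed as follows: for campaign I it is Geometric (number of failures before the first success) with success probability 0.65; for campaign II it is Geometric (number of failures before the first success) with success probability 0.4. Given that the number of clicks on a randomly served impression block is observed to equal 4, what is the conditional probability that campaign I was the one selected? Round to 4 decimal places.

Likelihoods P(X=4 | ·): I: 0.00975406; II: 0.05184.
Posterior ∝ prior × likelihood. Numerator for I: 0.38·0.00975406 = 0.00370654.
Normalizing constant: 0.38·0.00975406 + 0.62·0.05184 = 0.0358473.
P(I | observation) = 0.00370654 / 0.0358473 = 0.103398.

0.1034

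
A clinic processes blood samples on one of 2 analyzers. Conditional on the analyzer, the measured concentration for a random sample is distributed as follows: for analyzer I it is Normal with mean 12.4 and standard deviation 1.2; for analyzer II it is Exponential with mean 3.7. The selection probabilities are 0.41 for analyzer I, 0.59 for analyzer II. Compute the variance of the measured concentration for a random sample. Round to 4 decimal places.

Per component, I: μ=12.4, E[X²]=155.2; II: μ=3.7, E[X²]=27.38.
E[X] = 0.41·12.4 + 0.59·3.7 = 7.267.
E[X²] = 0.41·155.2 + 0.59·27.38 = 79.7862.
Var(X) = E[X²] − (E[X])² = 79.7862 − 52.8093 = 26.9769.

26.9769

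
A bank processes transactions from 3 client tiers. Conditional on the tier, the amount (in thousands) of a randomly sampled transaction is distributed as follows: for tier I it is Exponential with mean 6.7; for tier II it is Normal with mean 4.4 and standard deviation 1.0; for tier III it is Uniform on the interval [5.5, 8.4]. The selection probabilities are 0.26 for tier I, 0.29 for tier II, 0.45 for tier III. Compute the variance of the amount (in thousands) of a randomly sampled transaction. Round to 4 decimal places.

Per component, I: μ=6.7, E[X²]=89.78; II: μ=4.4, E[X²]=20.36; III: μ=6.95, E[X²]=49.0033.
E[X] = 0.26·6.7 + 0.29·4.4 + 0.45·6.95 = 6.1455.
E[X²] = 0.26·89.78 + 0.29·20.36 + 0.45·49.0033 = 51.2987.
Var(X) = E[X²] − (E[X])² = 51.2987 − 37.7672 = 13.5315.

13.5315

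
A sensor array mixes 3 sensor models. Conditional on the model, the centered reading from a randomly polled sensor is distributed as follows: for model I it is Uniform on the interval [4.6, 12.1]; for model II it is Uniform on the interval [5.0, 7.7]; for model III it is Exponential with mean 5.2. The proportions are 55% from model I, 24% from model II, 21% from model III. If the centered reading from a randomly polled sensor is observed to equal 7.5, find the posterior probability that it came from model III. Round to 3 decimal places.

Likelihoods f(7.5 | ·): I: 0.133333; II: 0.37037; III: 0.045458.
Posterior ∝ prior × likelihood. Numerator for III: 0.21·0.045458 = 0.00954618.
Normalizing constant: 0.55·0.133333 + 0.24·0.37037 + 0.21·0.045458 = 0.171768.
P(III | observation) = 0.00954618 / 0.171768 = 0.0555759.

0.056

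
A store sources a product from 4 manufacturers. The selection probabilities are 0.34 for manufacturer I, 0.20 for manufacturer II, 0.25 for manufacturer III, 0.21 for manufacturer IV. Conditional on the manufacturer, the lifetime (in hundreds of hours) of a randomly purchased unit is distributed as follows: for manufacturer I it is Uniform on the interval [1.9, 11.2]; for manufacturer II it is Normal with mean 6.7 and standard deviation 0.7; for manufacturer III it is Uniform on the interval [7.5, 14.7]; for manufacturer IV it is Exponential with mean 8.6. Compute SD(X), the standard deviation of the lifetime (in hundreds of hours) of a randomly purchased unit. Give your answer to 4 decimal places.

Per component, I: μ=6.55, E[X²]=50.11; II: μ=6.7, E[X²]=45.38; III: μ=11.1, E[X²]=127.53; IV: μ=8.6, E[X²]=147.92.
E[X] = 0.34·6.55 + 0.2·6.7 + 0.25·11.1 + 0.21·8.6 = 8.148.
E[X²] = 0.34·50.11 + 0.2·45.38 + 0.25·127.53 + 0.21·147.92 = 89.0591.
Var(X) = E[X²] − (E[X])² = 89.0591 − 66.3899 = 22.6692.
SD(X) = √22.6692 = 4.76122.

4.7612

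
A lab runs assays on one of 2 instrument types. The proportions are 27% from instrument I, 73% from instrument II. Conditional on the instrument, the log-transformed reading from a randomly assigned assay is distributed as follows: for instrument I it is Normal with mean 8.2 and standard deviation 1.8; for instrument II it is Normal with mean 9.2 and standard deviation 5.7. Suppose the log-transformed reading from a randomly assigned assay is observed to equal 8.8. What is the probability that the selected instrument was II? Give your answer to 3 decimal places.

Likelihoods f(8.8 | ·): I: 0.209657; II: 0.0698177.
Posterior ∝ prior × likelihood. Numerator for II: 0.73·0.0698177 = 0.050967.
Normalizing constant: 0.27·0.209657 + 0.73·0.0698177 = 0.107574.
P(II | observation) = 0.050967 / 0.107574 = 0.473783.

0.474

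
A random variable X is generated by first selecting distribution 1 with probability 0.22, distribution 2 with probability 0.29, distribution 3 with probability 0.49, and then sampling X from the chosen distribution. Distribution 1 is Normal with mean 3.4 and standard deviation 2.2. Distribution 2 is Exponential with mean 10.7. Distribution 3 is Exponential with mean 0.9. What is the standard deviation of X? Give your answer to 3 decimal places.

Per component, 1: μ=3.4, E[X²]=16.4; 2: μ=10.7, E[X²]=228.98; 3: μ=0.9, E[X²]=1.62.
E[X] = 0.22·3.4 + 0.29·10.7 + 0.49·0.9 = 4.292.
E[X²] = 0.22·16.4 + 0.29·228.98 + 0.49·1.62 = 70.806.
Var(X) = E[X²] − (E[X])² = 70.806 − 18.4213 = 52.3847.
SD(X) = √52.3847 = 7.23773.

7.238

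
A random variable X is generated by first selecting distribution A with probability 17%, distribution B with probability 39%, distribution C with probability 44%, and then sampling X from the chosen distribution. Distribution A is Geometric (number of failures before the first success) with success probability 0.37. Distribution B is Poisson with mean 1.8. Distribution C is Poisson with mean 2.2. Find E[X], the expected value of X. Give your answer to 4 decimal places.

1.9595

Component means — A: 1.7027; B: 1.8; C: 2.2.
E[X] = 0.17·1.7027 + 0.39·1.8 + 0.44·2.2 = 1.95946.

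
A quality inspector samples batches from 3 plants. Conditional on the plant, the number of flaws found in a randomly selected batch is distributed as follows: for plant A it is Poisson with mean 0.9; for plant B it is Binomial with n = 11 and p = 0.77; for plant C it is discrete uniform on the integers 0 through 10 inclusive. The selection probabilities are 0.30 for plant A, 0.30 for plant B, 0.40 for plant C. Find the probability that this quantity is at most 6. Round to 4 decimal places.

0.5801

Conditional on each plant, P(X ≤ 6): A: 0.999957; B: 0.0850907; C: 0.636364.
By total probability, P(X ≤ 6) = 0.3·0.999957 + 0.3·0.0850907 + 0.4·0.636364 = 0.58006.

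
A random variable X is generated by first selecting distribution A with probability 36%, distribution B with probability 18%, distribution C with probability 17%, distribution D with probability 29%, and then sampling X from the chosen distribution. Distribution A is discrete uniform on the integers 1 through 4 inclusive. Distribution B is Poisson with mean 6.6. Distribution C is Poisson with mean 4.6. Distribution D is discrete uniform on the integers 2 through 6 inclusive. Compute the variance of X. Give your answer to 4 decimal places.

Per component, A: μ=2.5, E[X²]=7.5; B: μ=6.6, E[X²]=50.16; C: μ=4.6, E[X²]=25.76; D: μ=4, E[X²]=18.
E[X] = 0.36·2.5 + 0.18·6.6 + 0.17·4.6 + 0.29·4 = 4.03.
E[X²] = 0.36·7.5 + 0.18·50.16 + 0.17·25.76 + 0.29·18 = 21.328.
Var(X) = E[X²] − (E[X])² = 21.328 − 16.2409 = 5.0871.

5.0871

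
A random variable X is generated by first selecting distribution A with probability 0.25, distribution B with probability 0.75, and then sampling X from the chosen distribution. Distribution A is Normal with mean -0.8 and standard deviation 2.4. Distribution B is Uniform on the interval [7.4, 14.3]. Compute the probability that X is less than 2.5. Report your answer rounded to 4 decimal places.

Conditional on each component, P(X < 2.5): A: 0.915434; B: 0.
By total probability, P(X < 2.5) = 0.25·0.915434 + 0.75·0 = 0.228859.

0.2289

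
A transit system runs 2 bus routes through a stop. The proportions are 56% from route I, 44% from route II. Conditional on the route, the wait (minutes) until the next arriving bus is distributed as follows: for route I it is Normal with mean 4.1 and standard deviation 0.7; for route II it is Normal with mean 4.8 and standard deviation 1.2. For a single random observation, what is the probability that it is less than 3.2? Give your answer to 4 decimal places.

Conditional on each route, P(X < 3.2): I: 0.0992714; II: 0.0912112.
By total probability, P(X < 3.2) = 0.56·0.0992714 + 0.44·0.0912112 = 0.0957249.

0.0957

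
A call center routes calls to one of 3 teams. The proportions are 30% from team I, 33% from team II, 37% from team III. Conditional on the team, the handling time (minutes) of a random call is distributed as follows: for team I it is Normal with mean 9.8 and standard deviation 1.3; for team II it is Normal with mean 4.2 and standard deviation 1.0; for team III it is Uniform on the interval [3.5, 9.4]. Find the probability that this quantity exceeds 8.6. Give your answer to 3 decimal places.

0.297

Conditional on each team, P(X > 8.6): I: 0.822016; II: 5.41254e-06; III: 0.135593.
By total probability, P(X > 8.6) = 0.3·0.822016 + 0.33·5.41254e-06 + 0.37·0.135593 = 0.296776.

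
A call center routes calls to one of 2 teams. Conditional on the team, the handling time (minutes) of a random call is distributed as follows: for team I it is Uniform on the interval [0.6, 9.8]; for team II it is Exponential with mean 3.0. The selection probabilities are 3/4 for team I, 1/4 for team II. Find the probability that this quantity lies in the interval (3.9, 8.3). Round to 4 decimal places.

0.4111

Conditional on each team, P(3.9 < X < 8.3): I: 0.478261; II: 0.209661.
By total probability, P(3.9 < X < 8.3) = 0.75·0.478261 + 0.25·0.209661 = 0.411111.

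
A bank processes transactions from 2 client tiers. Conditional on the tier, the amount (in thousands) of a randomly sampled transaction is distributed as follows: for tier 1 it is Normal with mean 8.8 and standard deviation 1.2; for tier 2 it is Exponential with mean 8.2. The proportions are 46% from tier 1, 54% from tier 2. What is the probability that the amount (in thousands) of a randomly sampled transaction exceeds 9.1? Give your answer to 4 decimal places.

0.3626

Conditional on each tier, P(X > 9.1): 1: 0.401294; 2: 0.329639.
By total probability, P(X > 9.1) = 0.46·0.401294 + 0.54·0.329639 = 0.3626.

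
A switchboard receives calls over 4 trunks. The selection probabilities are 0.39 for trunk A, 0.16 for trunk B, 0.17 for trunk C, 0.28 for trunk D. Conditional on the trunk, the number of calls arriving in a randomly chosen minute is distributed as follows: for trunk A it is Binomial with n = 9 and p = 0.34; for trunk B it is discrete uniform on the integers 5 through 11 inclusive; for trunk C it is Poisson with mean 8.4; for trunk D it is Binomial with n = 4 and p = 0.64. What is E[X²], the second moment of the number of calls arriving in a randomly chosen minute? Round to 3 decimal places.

For each component E[X²] = Var + (mean)², giving A: 11.3832; B: 68; C: 78.96; D: 7.4752.
Overall E[X²] = 0.39·11.3832 + 0.16·68 + 0.17·78.96 + 0.28·7.4752 = 30.8357.

30.836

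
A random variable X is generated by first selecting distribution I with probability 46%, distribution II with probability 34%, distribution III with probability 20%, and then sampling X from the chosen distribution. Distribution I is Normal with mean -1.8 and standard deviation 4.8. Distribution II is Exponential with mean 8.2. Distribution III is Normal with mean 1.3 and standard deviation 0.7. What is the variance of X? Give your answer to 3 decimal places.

53.320

Per component, I: μ=-1.8, E[X²]=26.28; II: μ=8.2, E[X²]=134.48; III: μ=1.3, E[X²]=2.18.
E[X] = 0.46·-1.8 + 0.34·8.2 + 0.2·1.3 = 2.22.
E[X²] = 0.46·26.28 + 0.34·134.48 + 0.2·2.18 = 58.248.
Var(X) = E[X²] − (E[X])² = 58.248 − 4.9284 = 53.3196.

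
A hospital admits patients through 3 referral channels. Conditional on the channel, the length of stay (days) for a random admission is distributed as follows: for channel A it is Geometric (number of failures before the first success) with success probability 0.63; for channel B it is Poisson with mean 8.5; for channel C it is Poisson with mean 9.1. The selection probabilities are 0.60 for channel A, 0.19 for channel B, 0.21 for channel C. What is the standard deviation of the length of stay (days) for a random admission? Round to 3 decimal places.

4.513

Per component, A: μ=0.587302, E[X²]=1.27715; B: μ=8.5, E[X²]=80.75; C: μ=9.1, E[X²]=91.91.
E[X] = 0.6·0.587302 + 0.19·8.5 + 0.21·9.1 = 3.87838.
E[X²] = 0.6·1.27715 + 0.19·80.75 + 0.21·91.91 = 35.4099.
Var(X) = E[X²] − (E[X])² = 35.4099 − 15.0418 = 20.368.
SD(X) = √20.368 = 4.5131.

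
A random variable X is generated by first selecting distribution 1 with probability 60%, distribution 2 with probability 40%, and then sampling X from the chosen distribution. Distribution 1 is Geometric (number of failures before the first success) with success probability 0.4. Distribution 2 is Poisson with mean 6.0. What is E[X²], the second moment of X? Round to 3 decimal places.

For each component E[X²] = Var + (mean)², giving 1: 6; 2: 42.
Overall E[X²] = 0.6·6 + 0.4·42 = 20.4.

20.400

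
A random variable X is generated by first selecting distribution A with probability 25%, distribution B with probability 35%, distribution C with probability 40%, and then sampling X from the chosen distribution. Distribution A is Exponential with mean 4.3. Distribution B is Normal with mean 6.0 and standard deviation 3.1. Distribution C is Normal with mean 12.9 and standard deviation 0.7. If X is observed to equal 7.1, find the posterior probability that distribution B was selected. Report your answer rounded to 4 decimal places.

Likelihoods f(7.1 | ·): A: 0.0446109; B: 0.120839; C: 7.04676e-16.
Posterior ∝ prior × likelihood. Numerator for B: 0.35·0.120839 = 0.0422937.
Normalizing constant: 0.25·0.0446109 + 0.35·0.120839 + 0.4·7.04676e-16 = 0.0534464.
P(B | observation) = 0.0422937 / 0.0534464 = 0.791329.

0.7913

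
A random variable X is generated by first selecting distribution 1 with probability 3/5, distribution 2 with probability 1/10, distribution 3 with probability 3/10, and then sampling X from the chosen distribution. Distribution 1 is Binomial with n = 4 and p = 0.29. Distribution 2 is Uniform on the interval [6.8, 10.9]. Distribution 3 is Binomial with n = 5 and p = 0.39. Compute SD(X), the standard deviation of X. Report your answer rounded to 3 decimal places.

Per component, 1: μ=1.16, E[X²]=2.1692; 2: μ=8.85, E[X²]=79.7233; 3: μ=1.95, E[X²]=4.992.
E[X] = 0.6·1.16 + 0.1·8.85 + 0.3·1.95 = 2.166.
E[X²] = 0.6·2.1692 + 0.1·79.7233 + 0.3·4.992 = 10.7715.
Var(X) = E[X²] − (E[X])² = 10.7715 − 4.69156 = 6.0799.
SD(X) = √6.0799 = 2.46574.

2.466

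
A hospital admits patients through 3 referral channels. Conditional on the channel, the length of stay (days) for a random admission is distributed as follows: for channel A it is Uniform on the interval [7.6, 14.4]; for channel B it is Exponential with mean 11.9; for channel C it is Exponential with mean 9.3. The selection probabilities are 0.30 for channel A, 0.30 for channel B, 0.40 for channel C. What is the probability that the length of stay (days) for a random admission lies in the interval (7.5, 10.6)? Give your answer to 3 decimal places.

Conditional on each channel, P(7.5 < X < 10.6): A: 0.441176; B: 0.122112; C: 0.126552.
By total probability, P(7.5 < X < 10.6) = 0.3·0.441176 + 0.3·0.122112 + 0.4·0.126552 = 0.219607.

0.220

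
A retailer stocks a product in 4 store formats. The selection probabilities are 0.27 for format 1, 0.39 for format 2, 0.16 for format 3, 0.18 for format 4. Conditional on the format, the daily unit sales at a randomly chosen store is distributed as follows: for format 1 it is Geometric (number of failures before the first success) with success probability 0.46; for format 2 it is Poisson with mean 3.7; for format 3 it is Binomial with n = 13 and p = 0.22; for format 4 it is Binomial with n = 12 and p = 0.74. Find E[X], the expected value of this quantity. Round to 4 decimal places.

Component means — 1: 1.17391; 2: 3.7; 3: 2.86; 4: 8.88.
E[X] = 0.27·1.17391 + 0.39·3.7 + 0.16·2.86 + 0.18·8.88 = 3.81596.

3.8160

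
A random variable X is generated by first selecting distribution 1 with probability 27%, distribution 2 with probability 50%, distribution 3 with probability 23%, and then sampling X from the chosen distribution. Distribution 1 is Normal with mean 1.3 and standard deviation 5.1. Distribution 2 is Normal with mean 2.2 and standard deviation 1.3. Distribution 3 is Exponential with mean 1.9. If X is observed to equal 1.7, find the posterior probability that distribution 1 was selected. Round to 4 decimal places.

Likelihoods f(1.7 | ·): 1: 0.0779837; 2: 0.285; 3: 0.215113.
Posterior ∝ prior × likelihood. Numerator for 1: 0.27·0.0779837 = 0.0210556.
Normalizing constant: 0.27·0.0779837 + 0.5·0.285 + 0.23·0.215113 = 0.213031.
P(1 | observation) = 0.0210556 / 0.213031 = 0.098838.

0.0988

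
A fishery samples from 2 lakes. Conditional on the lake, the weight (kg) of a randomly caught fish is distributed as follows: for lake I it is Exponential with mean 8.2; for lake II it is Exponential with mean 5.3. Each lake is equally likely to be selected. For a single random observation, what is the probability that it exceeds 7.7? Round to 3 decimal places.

0.312

Conditional on each lake, P(X > 7.7): I: 0.391009; II: 0.233907.
By total probability, P(X > 7.7) = 0.5·0.391009 + 0.5·0.233907 = 0.312458.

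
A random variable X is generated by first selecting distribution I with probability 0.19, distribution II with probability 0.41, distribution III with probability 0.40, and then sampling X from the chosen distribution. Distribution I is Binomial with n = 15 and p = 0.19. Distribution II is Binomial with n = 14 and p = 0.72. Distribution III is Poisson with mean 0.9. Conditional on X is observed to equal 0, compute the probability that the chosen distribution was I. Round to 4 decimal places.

0.0472

Likelihoods P(X=0 | ·): I: 0.0423912; II: 1.82059e-08; III: 0.40657.
Posterior ∝ prior × likelihood. Numerator for I: 0.19·0.0423912 = 0.00805432.
Normalizing constant: 0.19·0.0423912 + 0.41·1.82059e-08 + 0.4·0.40657 = 0.170682.
P(I | observation) = 0.00805432 / 0.170682 = 0.047189.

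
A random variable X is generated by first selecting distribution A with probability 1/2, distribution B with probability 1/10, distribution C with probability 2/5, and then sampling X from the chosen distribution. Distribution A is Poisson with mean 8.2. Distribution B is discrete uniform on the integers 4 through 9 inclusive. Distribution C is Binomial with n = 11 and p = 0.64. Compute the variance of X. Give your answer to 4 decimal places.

5.8307

Per component, A: μ=8.2, E[X²]=75.44; B: μ=6.5, E[X²]=45.1667; C: μ=7.04, E[X²]=52.096.
E[X] = 0.5·8.2 + 0.1·6.5 + 0.4·7.04 = 7.566.
E[X²] = 0.5·75.44 + 0.1·45.1667 + 0.4·52.096 = 63.0751.
Var(X) = E[X²] − (E[X])² = 63.0751 − 57.2444 = 5.83071.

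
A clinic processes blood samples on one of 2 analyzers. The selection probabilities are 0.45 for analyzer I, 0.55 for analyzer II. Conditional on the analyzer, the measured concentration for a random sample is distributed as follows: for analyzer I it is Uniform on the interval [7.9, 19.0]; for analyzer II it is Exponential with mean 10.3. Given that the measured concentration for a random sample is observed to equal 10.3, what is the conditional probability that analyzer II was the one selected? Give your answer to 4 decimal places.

0.3264

Likelihoods f(10.3 | ·): I: 0.0900901; II: 0.0357165.
Posterior ∝ prior × likelihood. Numerator for II: 0.55·0.0357165 = 0.019644.
Normalizing constant: 0.45·0.0900901 + 0.55·0.0357165 = 0.0601846.
P(II | observation) = 0.019644 / 0.0601846 = 0.326397.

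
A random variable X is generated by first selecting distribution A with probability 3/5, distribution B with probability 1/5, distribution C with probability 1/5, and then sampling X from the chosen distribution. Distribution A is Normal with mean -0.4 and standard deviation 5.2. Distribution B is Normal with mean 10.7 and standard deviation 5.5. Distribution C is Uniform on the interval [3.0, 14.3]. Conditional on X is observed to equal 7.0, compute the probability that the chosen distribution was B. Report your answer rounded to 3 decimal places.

Likelihoods f(7.0 | ·): A: 0.0278709; B: 0.0578462; C: 0.0884956.
Posterior ∝ prior × likelihood. Numerator for B: 0.2·0.0578462 = 0.0115692.
Normalizing constant: 0.6·0.0278709 + 0.2·0.0578462 + 0.2·0.0884956 = 0.0459909.
P(B | observation) = 0.0115692 / 0.0459909 = 0.251555.

0.252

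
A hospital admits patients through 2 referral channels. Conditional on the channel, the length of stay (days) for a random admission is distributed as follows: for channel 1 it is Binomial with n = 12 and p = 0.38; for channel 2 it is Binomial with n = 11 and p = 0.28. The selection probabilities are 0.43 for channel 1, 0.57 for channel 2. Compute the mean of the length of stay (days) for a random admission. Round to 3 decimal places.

Component means — 1: 4.56; 2: 3.08.
E[X] = 0.43·4.56 + 0.57·3.08 = 3.7164.

3.716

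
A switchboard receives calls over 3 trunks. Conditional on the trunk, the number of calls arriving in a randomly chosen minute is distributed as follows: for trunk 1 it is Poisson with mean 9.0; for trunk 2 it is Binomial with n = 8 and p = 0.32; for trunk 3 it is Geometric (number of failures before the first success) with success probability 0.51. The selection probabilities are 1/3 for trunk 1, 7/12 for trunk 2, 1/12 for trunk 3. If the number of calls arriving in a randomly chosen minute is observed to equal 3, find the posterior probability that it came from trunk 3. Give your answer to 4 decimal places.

0.0302

Likelihoods P(X=3 | ·): 1: 0.0149943; 2: 0.266798; 3: 0.060001.
Posterior ∝ prior × likelihood. Numerator for 3: 0.0833333·0.060001 = 0.00500008.
Normalizing constant: 0.333333·0.0149943 + 0.583333·0.266798 + 0.0833333·0.060001 = 0.16563.
P(3 | observation) = 0.00500008 / 0.16563 = 0.0301882.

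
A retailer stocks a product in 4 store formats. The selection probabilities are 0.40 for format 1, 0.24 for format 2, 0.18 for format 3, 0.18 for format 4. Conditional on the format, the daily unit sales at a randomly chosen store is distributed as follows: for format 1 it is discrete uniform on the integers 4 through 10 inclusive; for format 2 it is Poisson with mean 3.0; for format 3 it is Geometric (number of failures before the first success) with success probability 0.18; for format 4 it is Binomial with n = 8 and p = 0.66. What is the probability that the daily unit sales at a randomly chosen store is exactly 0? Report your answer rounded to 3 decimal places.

0.044

Conditional on each format, P(X = 0): 1: 0; 2: 0.0497871; 3: 0.18; 4: 0.000178579.
By total probability, P(X = 0) = 0.4·0 + 0.24·0.0497871 + 0.18·0.18 + 0.18·0.000178579 = 0.044381.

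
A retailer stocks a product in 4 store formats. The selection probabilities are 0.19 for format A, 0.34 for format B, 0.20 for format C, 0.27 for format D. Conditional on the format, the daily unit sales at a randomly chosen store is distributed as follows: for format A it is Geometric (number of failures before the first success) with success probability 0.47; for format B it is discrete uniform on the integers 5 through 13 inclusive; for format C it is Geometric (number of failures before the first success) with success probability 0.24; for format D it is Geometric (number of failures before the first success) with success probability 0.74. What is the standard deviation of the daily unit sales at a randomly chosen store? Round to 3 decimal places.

4.392

Per component, A: μ=1.12766, E[X²]=3.67089; B: μ=9, E[X²]=87.6667; C: μ=3.16667, E[X²]=23.2222; D: μ=0.351351, E[X²]=0.598247.
E[X] = 0.19·1.12766 + 0.34·9 + 0.2·3.16667 + 0.27·0.351351 = 4.00245.
E[X²] = 0.19·3.67089 + 0.34·87.6667 + 0.2·23.2222 + 0.27·0.598247 = 35.3101.
Var(X) = E[X²] − (E[X])² = 35.3101 − 16.0196 = 19.2905.
SD(X) = √19.2905 = 4.39209.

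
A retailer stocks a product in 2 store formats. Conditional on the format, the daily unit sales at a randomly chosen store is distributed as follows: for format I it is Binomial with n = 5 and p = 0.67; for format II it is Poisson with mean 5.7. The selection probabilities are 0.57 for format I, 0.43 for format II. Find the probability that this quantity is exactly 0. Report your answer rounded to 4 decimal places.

Conditional on each format, P(X = 0): I: 0.00391354; II: 0.00334597.
By total probability, P(X = 0) = 0.57·0.00391354 + 0.43·0.00334597 = 0.00366948.

0.0037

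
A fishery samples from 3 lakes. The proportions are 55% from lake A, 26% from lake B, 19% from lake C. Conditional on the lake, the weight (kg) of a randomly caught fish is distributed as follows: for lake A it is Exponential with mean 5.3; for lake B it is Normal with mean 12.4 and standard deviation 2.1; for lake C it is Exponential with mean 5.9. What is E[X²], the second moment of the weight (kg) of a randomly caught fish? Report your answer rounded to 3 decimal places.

85.251

For each component E[X²] = Var + (mean)², giving A: 56.18; B: 158.17; C: 69.62.
Overall E[X²] = 0.55·56.18 + 0.26·158.17 + 0.19·69.62 = 85.251.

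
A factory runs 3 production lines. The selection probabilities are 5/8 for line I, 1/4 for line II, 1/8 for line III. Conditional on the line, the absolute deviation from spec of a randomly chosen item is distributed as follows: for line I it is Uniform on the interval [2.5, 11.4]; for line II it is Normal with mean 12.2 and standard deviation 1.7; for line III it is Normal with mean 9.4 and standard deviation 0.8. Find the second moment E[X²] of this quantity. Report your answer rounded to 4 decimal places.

83.3721

For each component E[X²] = Var + (mean)², giving I: 54.9033; II: 151.73; III: 89.
Overall E[X²] = 0.625·54.9033 + 0.25·151.73 + 0.125·89 = 83.3721.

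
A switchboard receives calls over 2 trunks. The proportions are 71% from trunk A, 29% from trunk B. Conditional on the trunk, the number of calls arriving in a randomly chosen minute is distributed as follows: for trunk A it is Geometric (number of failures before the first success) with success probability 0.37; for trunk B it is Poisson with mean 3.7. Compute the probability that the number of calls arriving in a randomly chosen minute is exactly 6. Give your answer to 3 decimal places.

0.042

Conditional on each trunk, P(X = 6): A: 0.0231337; B: 0.0881025.
By total probability, P(X = 6) = 0.71·0.0231337 + 0.29·0.0881025 = 0.0419747.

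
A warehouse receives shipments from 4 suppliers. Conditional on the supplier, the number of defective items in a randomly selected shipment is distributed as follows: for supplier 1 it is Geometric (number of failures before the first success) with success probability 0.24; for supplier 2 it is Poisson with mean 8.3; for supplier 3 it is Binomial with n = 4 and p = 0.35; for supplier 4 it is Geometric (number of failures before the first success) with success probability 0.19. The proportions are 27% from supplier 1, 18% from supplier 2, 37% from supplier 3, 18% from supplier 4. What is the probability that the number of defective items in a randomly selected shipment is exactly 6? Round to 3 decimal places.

0.042

Conditional on each supplier, P(X = 6): 1: 0.046248; 2: 0.112847; 3: 0; 4: 0.0536616.
By total probability, P(X = 6) = 0.27·0.046248 + 0.18·0.112847 + 0.37·0 + 0.18·0.0536616 = 0.0424586.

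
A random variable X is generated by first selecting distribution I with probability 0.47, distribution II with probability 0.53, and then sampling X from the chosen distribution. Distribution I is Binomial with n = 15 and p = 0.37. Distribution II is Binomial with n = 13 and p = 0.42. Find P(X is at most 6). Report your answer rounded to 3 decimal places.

0.712

Conditional on each component, P(X ≤ 6): I: 0.699688; II: 0.723048.
By total probability, P(X ≤ 6) = 0.47·0.699688 + 0.53·0.723048 = 0.712069.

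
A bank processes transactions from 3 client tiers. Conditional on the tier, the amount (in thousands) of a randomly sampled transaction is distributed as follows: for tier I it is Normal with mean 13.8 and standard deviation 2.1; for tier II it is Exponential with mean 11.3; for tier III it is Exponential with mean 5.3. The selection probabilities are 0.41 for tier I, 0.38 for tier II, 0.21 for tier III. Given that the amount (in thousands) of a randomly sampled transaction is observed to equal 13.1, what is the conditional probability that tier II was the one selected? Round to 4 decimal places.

0.1205

Likelihoods f(13.1 | ·): I: 0.179706; II: 0.0277618; III: 0.0159323.
Posterior ∝ prior × likelihood. Numerator for II: 0.38·0.0277618 = 0.0105495.
Normalizing constant: 0.41·0.179706 + 0.38·0.0277618 + 0.21·0.0159323 = 0.0875749.
P(II | observation) = 0.0105495 / 0.0875749 = 0.120462.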